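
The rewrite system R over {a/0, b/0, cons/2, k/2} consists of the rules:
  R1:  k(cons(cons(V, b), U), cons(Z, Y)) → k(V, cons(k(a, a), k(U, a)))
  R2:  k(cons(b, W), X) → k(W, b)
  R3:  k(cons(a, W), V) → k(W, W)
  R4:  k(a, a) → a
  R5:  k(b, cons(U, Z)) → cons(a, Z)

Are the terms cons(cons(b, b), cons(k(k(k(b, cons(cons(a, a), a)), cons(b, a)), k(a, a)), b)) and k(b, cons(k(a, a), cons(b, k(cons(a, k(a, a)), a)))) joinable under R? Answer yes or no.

no — NF(t₁) = cons(cons(b, b), cons(a, b)), NF(t₂) = cons(a, cons(b, a))

Reduce t₁ = cons(cons(b, b), cons(k(k(k(b, cons(cons(a, a), a)), cons(b, a)), k(a, a)), b)):
1. cons(cons(b, b), cons(k(k(k(b, cons(cons(a, a), a)), cons(b, a)), k(a, a)), b))  →  cons(cons(b, b), cons(k(k(cons(a, a), cons(b, a)), k(a, a)), b))   [R5 at 2.1.1.1]
2. cons(cons(b, b), cons(k(k(cons(a, a), cons(b, a)), k(a, a)), b))  →  cons(cons(b, b), cons(k(k(a, a), k(a, a)), b))   [R3 at 2.1.1]
3. cons(cons(b, b), cons(k(k(a, a), k(a, a)), b))  →  cons(cons(b, b), cons(k(a, k(a, a)), b))   [R4 at 2.1.1]
4. cons(cons(b, b), cons(k(a, k(a, a)), b))  →  cons(cons(b, b), cons(k(a, a), b))   [R4 at 2.1.2]
5. cons(cons(b, b), cons(k(a, a), b))  →  cons(cons(b, b), cons(a, b))   [R4 at 2.1]

Reduce t₂ = k(b, cons(k(a, a), cons(b, k(cons(a, k(a, a)), a)))):
1. k(b, cons(k(a, a), cons(b, k(cons(a, k(a, a)), a))))  →  cons(a, cons(b, k(cons(a, k(a, a)), a)))   [R5 at ε]
2. cons(a, cons(b, k(cons(a, k(a, a)), a)))  →  cons(a, cons(b, k(k(a, a), k(a, a))))   [R3 at 2.2]
3. cons(a, cons(b, k(k(a, a), k(a, a))))  →  cons(a, cons(b, k(a, k(a, a))))   [R4 at 2.2.1]
4. cons(a, cons(b, k(a, k(a, a))))  →  cons(a, cons(b, k(a, a)))   [R4 at 2.2.2]
5. cons(a, cons(b, k(a, a)))  →  cons(a, cons(b, a))   [R4 at 2.2]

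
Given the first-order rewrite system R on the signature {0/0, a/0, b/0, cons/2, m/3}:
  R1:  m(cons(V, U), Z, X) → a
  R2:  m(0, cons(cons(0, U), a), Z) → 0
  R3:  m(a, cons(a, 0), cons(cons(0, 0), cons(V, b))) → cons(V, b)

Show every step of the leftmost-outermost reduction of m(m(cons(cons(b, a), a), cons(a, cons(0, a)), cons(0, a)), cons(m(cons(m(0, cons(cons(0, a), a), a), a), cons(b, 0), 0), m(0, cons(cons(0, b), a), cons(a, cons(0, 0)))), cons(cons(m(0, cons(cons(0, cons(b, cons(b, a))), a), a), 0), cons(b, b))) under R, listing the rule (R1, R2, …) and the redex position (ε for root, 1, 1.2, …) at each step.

cons(b, b)

1. m(m(cons(cons(b, a), a), cons(a, cons(0, a)), cons(0, a)), cons(m(cons(m(0, cons(cons(0, a), a), a), a), cons(b, 0), 0), m(0, cons(cons(0, b), a), cons(a, cons(0, 0)))), cons(cons(m(0, cons(cons(0, cons(b, cons(b, a))), a), a), 0), cons(b, b)))  →  m(a, cons(m(cons(m(0, cons(cons(0, a), a), a), a), cons(b, 0), 0), m(0, cons(cons(0, b), a), cons(a, cons(0, 0)))), cons(cons(m(0, cons(cons(0, cons(b, cons(b, a))), a), a), 0), cons(b, b)))   [R1 at 1]
2. m(a, cons(m(cons(m(0, cons(cons(0, a), a), a), a), cons(b, 0), 0), m(0, cons(cons(0, b), a), cons(a, cons(0, 0)))), cons(cons(m(0, cons(cons(0, cons(b, cons(b, a))), a), a), 0), cons(b, b)))  →  m(a, cons(a, m(0, cons(cons(0, b), a), cons(a, cons(0, 0)))), cons(cons(m(0, cons(cons(0, cons(b, cons(b, a))), a), a), 0), cons(b, b)))   [R1 at 2.1]
3. m(a, cons(a, m(0, cons(cons(0, b), a), cons(a, cons(0, 0)))), cons(cons(m(0, cons(cons(0, cons(b, cons(b, a))), a), a), 0), cons(b, b)))  →  m(a, cons(a, 0), cons(cons(m(0, cons(cons(0, cons(b, cons(b, a))), a), a), 0), cons(b, b)))   [R2 at 2.2]
4. m(a, cons(a, 0), cons(cons(m(0, cons(cons(0, cons(b, cons(b, a))), a), a), 0), cons(b, b)))  →  m(a, cons(a, 0), cons(cons(0, 0), cons(b, b)))   [R2 at 3.1.1]
5. m(a, cons(a, 0), cons(cons(0, 0), cons(b, b)))  →  cons(b, b)   [R3 at ε]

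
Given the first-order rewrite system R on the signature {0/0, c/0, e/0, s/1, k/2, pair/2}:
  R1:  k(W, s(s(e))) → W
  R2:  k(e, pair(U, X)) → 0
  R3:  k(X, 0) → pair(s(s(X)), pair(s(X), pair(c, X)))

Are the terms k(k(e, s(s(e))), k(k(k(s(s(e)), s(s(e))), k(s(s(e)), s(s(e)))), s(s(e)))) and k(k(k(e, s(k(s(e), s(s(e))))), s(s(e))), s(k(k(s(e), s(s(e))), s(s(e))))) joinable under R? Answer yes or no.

Reduce t₁ = k(k(e, s(s(e))), k(k(k(s(s(e)), s(s(e))), k(s(s(e)), s(s(e)))), s(s(e)))):
1. k(k(e, s(s(e))), k(k(k(s(s(e)), s(s(e))), k(s(s(e)), s(s(e)))), s(s(e))))  →  k(e, k(k(k(s(s(e)), s(s(e))), k(s(s(e)), s(s(e)))), s(s(e))))   [R1 at 1]
2. k(e, k(k(k(s(s(e)), s(s(e))), k(s(s(e)), s(s(e)))), s(s(e))))  →  k(e, k(k(s(s(e)), s(s(e))), k(s(s(e)), s(s(e)))))   [R1 at 2]
3. k(e, k(k(s(s(e)), s(s(e))), k(s(s(e)), s(s(e)))))  →  k(e, k(s(s(e)), k(s(s(e)), s(s(e)))))   [R1 at 2.1]
4. k(e, k(s(s(e)), k(s(s(e)), s(s(e)))))  →  k(e, k(s(s(e)), s(s(e))))   [R1 at 2.2]
5. k(e, k(s(s(e)), s(s(e))))  →  k(e, s(s(e)))   [R1 at 2]
6. k(e, s(s(e)))  →  e   [R1 at ε]

Reduce t₂ = k(k(k(e, s(k(s(e), s(s(e))))), s(s(e))), s(k(k(s(e), s(s(e))), s(s(e))))):
1. k(k(k(e, s(k(s(e), s(s(e))))), s(s(e))), s(k(k(s(e), s(s(e))), s(s(e)))))  →  k(k(e, s(k(s(e), s(s(e))))), s(k(k(s(e), s(s(e))), s(s(e)))))   [R1 at 1]
2. k(k(e, s(k(s(e), s(s(e))))), s(k(k(s(e), s(s(e))), s(s(e)))))  →  k(k(e, s(s(e))), s(k(k(s(e), s(s(e))), s(s(e)))))   [R1 at 1.2.1]
3. k(k(e, s(s(e))), s(k(k(s(e), s(s(e))), s(s(e)))))  →  k(e, s(k(k(s(e), s(s(e))), s(s(e)))))   [R1 at 1]
4. k(e, s(k(k(s(e), s(s(e))), s(s(e)))))  →  k(e, s(k(s(e), s(s(e)))))   [R1 at 2.1]
5. k(e, s(k(s(e), s(s(e)))))  →  k(e, s(s(e)))   [R1 at 2.1]
6. k(e, s(s(e)))  →  e   [R1 at ε]

yes — NF(t₁) = e, NF(t₂) = e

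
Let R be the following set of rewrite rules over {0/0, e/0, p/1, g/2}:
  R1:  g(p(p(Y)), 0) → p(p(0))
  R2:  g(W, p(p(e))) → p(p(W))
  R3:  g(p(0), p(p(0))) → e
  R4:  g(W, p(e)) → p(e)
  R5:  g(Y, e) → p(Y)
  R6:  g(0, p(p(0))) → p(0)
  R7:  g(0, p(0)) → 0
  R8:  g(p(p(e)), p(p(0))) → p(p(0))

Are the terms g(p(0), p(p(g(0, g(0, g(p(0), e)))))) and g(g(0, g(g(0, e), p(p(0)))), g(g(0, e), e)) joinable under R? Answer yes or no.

Reduce t₁ = g(p(0), p(p(g(0, g(0, g(p(0), e)))))):
1. g(p(0), p(p(g(0, g(0, g(p(0), e))))))  →  g(p(0), p(p(g(0, g(0, p(p(0)))))))   [R5 at 2.1.1.2.2]
2. g(p(0), p(p(g(0, g(0, p(p(0)))))))  →  g(p(0), p(p(g(0, p(0)))))   [R6 at 2.1.1.2]
3. g(p(0), p(p(g(0, p(0)))))  →  g(p(0), p(p(0)))   [R7 at 2.1.1]
4. g(p(0), p(p(0)))  →  e   [R3 at ε]

Reduce t₂ = g(g(0, g(g(0, e), p(p(0)))), g(g(0, e), e)):
1. g(g(0, g(g(0, e), p(p(0)))), g(g(0, e), e))  →  g(g(0, g(p(0), p(p(0)))), g(g(0, e), e))   [R5 at 1.2.1]
2. g(g(0, g(p(0), p(p(0)))), g(g(0, e), e))  →  g(g(0, e), g(g(0, e), e))   [R3 at 1.2]
3. g(g(0, e), g(g(0, e), e))  →  g(p(0), g(g(0, e), e))   [R5 at 1]
4. g(p(0), g(g(0, e), e))  →  g(p(0), p(g(0, e)))   [R5 at 2]
5. g(p(0), p(g(0, e)))  →  g(p(0), p(p(0)))   [R5 at 2.1]
6. g(p(0), p(p(0)))  →  e   [R3 at ε]

yes — NF(t₁) = e, NF(t₂) = e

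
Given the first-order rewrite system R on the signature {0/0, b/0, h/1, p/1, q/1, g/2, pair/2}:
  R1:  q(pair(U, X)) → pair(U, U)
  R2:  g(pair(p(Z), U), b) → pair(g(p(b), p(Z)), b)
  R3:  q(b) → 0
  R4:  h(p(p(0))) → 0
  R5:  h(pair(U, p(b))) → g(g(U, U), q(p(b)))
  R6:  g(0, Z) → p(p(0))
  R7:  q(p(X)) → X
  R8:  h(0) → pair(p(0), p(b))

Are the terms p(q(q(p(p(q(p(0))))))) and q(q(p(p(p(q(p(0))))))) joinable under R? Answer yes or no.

Reduce t₁ = p(q(q(p(p(q(p(0))))))):
1. p(q(q(p(p(q(p(0)))))))  →  p(q(p(q(p(0)))))   [R7 at 1.1]
2. p(q(p(q(p(0)))))  →  p(q(p(0)))   [R7 at 1]
3. p(q(p(0)))  →  p(0)   [R7 at 1]

Reduce t₂ = q(q(p(p(p(q(p(0))))))):
1. q(q(p(p(p(q(p(0)))))))  →  q(p(p(q(p(0)))))   [R7 at 1]
2. q(p(p(q(p(0)))))  →  p(q(p(0)))   [R7 at ε]
3. p(q(p(0)))  →  p(0)   [R7 at 1]

yes — NF(t₁) = p(0), NF(t₂) = p(0)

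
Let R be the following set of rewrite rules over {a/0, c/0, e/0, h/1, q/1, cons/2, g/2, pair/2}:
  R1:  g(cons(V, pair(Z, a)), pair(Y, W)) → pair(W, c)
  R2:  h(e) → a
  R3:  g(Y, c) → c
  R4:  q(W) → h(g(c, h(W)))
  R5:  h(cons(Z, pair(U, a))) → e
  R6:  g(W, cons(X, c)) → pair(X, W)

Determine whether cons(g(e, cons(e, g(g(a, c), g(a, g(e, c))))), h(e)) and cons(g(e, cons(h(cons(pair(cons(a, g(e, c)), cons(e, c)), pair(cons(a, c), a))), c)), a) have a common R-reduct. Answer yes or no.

Reduce t₁ = cons(g(e, cons(e, g(g(a, c), g(a, g(e, c))))), h(e)):
1. cons(g(e, cons(e, g(g(a, c), g(a, g(e, c))))), h(e))  →  cons(g(e, cons(e, g(c, g(a, g(e, c))))), h(e))   [R3 at 1.2.2.1]
2. cons(g(e, cons(e, g(c, g(a, g(e, c))))), h(e))  →  cons(g(e, cons(e, g(c, g(a, c)))), h(e))   [R3 at 1.2.2.2.2]
3. cons(g(e, cons(e, g(c, g(a, c)))), h(e))  →  cons(g(e, cons(e, g(c, c))), h(e))   [R3 at 1.2.2.2]
4. cons(g(e, cons(e, g(c, c))), h(e))  →  cons(g(e, cons(e, c)), h(e))   [R3 at 1.2.2]
5. cons(g(e, cons(e, c)), h(e))  →  cons(pair(e, e), h(e))   [R6 at 1]
6. cons(pair(e, e), h(e))  →  cons(pair(e, e), a)   [R2 at 2]

Reduce t₂ = cons(g(e, cons(h(cons(pair(cons(a, g(e, c)), cons(e, c)), pair(cons(a, c), a))), c)), a):
1. cons(g(e, cons(h(cons(pair(cons(a, g(e, c)), cons(e, c)), pair(cons(a, c), a))), c)), a)  →  cons(pair(h(cons(pair(cons(a, g(e, c)), cons(e, c)), pair(cons(a, c), a))), e), a)   [R6 at 1]
2. cons(pair(h(cons(pair(cons(a, g(e, c)), cons(e, c)), pair(cons(a, c), a))), e), a)  →  cons(pair(e, e), a)   [R5 at 1.1]

yes — NF(t₁) = cons(pair(e, e), a), NF(t₂) = cons(pair(e, e), a)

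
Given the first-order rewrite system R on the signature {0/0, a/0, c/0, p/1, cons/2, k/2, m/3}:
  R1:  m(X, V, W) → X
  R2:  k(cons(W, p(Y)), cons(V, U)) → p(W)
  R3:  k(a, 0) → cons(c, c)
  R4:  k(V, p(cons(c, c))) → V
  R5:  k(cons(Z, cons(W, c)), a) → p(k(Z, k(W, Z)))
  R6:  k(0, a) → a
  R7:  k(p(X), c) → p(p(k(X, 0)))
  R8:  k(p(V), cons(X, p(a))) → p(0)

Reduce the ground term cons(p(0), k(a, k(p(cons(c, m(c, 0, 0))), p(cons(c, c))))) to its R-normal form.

1. cons(p(0), k(a, k(p(cons(c, m(c, 0, 0))), p(cons(c, c)))))  →  cons(p(0), k(a, p(cons(c, m(c, 0, 0)))))   [R4 at 2.2]
2. cons(p(0), k(a, p(cons(c, m(c, 0, 0)))))  →  cons(p(0), k(a, p(cons(c, c))))   [R1 at 2.2.1.2]
3. cons(p(0), k(a, p(cons(c, c))))  →  cons(p(0), a)   [R4 at 2]

cons(p(0), a)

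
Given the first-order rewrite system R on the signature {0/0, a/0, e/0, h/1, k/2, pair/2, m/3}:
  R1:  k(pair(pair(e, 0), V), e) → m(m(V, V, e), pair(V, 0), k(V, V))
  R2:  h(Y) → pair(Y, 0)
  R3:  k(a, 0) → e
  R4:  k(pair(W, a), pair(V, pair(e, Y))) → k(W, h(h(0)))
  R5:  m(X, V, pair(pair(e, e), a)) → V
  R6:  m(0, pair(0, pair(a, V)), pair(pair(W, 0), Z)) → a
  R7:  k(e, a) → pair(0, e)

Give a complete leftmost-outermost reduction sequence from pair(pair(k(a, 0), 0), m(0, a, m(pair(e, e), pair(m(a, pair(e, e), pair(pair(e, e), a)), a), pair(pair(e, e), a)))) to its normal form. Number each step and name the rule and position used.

1. pair(pair(k(a, 0), 0), m(0, a, m(pair(e, e), pair(m(a, pair(e, e), pair(pair(e, e), a)), a), pair(pair(e, e), a))))  →  pair(pair(e, 0), m(0, a, m(pair(e, e), pair(m(a, pair(e, e), pair(pair(e, e), a)), a), pair(pair(e, e), a))))   [R3 at 1.1]
2. pair(pair(e, 0), m(0, a, m(pair(e, e), pair(m(a, pair(e, e), pair(pair(e, e), a)), a), pair(pair(e, e), a))))  →  pair(pair(e, 0), m(0, a, pair(m(a, pair(e, e), pair(pair(e, e), a)), a)))   [R5 at 2.3]
3. pair(pair(e, 0), m(0, a, pair(m(a, pair(e, e), pair(pair(e, e), a)), a)))  →  pair(pair(e, 0), m(0, a, pair(pair(e, e), a)))   [R5 at 2.3.1]
4. pair(pair(e, 0), m(0, a, pair(pair(e, e), a)))  →  pair(pair(e, 0), a)   [R5 at 2]

pair(pair(e, 0), a)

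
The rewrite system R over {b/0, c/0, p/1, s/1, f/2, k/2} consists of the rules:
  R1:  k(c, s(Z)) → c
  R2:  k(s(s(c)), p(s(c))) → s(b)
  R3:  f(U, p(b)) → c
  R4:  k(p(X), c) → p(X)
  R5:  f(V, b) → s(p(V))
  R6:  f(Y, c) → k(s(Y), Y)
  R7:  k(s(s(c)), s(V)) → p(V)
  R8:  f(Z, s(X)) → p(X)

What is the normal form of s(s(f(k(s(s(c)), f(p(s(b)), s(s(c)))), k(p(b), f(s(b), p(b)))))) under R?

s(s(c))

1. s(s(f(k(s(s(c)), f(p(s(b)), s(s(c)))), k(p(b), f(s(b), p(b))))))  →  s(s(f(k(s(s(c)), p(s(c))), k(p(b), f(s(b), p(b))))))   [R8 at 1.1.1.2]
2. s(s(f(k(s(s(c)), p(s(c))), k(p(b), f(s(b), p(b))))))  →  s(s(f(s(b), k(p(b), f(s(b), p(b))))))   [R2 at 1.1.1]
3. s(s(f(s(b), k(p(b), f(s(b), p(b))))))  →  s(s(f(s(b), k(p(b), c))))   [R3 at 1.1.2.2]
4. s(s(f(s(b), k(p(b), c))))  →  s(s(f(s(b), p(b))))   [R4 at 1.1.2]
5. s(s(f(s(b), p(b))))  →  s(s(c))   [R3 at 1.1]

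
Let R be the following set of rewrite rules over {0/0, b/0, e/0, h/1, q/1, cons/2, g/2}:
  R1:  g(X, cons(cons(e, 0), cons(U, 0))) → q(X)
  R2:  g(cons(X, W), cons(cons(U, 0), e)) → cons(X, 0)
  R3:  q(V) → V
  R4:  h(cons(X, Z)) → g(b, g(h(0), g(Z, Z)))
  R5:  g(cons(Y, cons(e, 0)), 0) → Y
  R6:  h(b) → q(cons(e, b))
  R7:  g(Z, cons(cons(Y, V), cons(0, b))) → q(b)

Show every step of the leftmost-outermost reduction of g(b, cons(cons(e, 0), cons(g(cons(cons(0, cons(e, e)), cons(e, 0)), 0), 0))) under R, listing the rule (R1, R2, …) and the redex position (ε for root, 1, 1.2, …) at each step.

b

1. g(b, cons(cons(e, 0), cons(g(cons(cons(0, cons(e, e)), cons(e, 0)), 0), 0)))  →  q(b)   [R1 at ε]
2. q(b)  →  b   [R3 at ε]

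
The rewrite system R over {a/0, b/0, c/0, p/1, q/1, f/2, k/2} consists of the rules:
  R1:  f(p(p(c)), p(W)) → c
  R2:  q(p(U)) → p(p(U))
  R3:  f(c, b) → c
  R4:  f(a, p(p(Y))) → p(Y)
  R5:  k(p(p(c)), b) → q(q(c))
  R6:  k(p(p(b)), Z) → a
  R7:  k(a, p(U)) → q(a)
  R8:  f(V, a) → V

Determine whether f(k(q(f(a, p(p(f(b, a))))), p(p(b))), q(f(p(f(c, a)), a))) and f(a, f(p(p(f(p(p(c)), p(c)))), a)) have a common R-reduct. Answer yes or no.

Reduce t₁ = f(k(q(f(a, p(p(f(b, a))))), p(p(b))), q(f(p(f(c, a)), a))):
1. f(k(q(f(a, p(p(f(b, a))))), p(p(b))), q(f(p(f(c, a)), a)))  →  f(k(q(p(f(b, a))), p(p(b))), q(f(p(f(c, a)), a)))   [R4 at 1.1.1]
2. f(k(q(p(f(b, a))), p(p(b))), q(f(p(f(c, a)), a)))  →  f(k(p(p(f(b, a))), p(p(b))), q(f(p(f(c, a)), a)))   [R2 at 1.1]
3. f(k(p(p(f(b, a))), p(p(b))), q(f(p(f(c, a)), a)))  →  f(k(p(p(b)), p(p(b))), q(f(p(f(c, a)), a)))   [R8 at 1.1.1.1]
4. f(k(p(p(b)), p(p(b))), q(f(p(f(c, a)), a)))  →  f(a, q(f(p(f(c, a)), a)))   [R6 at 1]
5. f(a, q(f(p(f(c, a)), a)))  →  f(a, q(p(f(c, a))))   [R8 at 2.1]
6. f(a, q(p(f(c, a))))  →  f(a, p(p(f(c, a))))   [R2 at 2]
7. f(a, p(p(f(c, a))))  →  p(f(c, a))   [R4 at ε]
8. p(f(c, a))  →  p(c)   [R8 at 1]

Reduce t₂ = f(a, f(p(p(f(p(p(c)), p(c)))), a)):
1. f(a, f(p(p(f(p(p(c)), p(c)))), a))  →  f(a, p(p(f(p(p(c)), p(c)))))   [R8 at 2]
2. f(a, p(p(f(p(p(c)), p(c)))))  →  p(f(p(p(c)), p(c)))   [R4 at ε]
3. p(f(p(p(c)), p(c)))  →  p(c)   [R1 at 1]

yes — NF(t₁) = p(c), NF(t₂) = p(c)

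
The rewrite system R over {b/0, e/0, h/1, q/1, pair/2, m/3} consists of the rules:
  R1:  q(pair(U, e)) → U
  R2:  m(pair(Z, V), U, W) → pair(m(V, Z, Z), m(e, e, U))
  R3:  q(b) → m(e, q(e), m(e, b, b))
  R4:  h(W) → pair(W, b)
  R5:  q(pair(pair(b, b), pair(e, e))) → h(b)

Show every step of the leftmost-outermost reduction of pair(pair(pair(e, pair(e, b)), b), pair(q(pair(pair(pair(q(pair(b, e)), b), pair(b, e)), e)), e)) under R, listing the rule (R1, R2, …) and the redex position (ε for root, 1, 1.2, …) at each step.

1. pair(pair(pair(e, pair(e, b)), b), pair(q(pair(pair(pair(q(pair(b, e)), b), pair(b, e)), e)), e))  →  pair(pair(pair(e, pair(e, b)), b), pair(pair(pair(q(pair(b, e)), b), pair(b, e)), e))   [R1 at 2.1]
2. pair(pair(pair(e, pair(e, b)), b), pair(pair(pair(q(pair(b, e)), b), pair(b, e)), e))  →  pair(pair(pair(e, pair(e, b)), b), pair(pair(pair(b, b), pair(b, e)), e))   [R1 at 2.1.1.1]

pair(pair(pair(e, pair(e, b)), b), pair(pair(pair(b, b), pair(b, e)), e))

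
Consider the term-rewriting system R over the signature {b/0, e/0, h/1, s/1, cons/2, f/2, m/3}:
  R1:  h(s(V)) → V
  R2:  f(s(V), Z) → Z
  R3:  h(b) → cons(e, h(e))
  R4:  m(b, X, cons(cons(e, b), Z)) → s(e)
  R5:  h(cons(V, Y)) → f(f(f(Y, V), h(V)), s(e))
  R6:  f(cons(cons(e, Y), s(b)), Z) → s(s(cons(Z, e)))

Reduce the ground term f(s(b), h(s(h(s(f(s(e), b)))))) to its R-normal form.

b

1. f(s(b), h(s(h(s(f(s(e), b))))))  →  h(s(h(s(f(s(e), b)))))   [R2 at ε]
2. h(s(h(s(f(s(e), b)))))  →  h(s(f(s(e), b)))   [R1 at ε]
3. h(s(f(s(e), b)))  →  f(s(e), b)   [R1 at ε]
4. f(s(e), b)  →  b   [R2 at ε]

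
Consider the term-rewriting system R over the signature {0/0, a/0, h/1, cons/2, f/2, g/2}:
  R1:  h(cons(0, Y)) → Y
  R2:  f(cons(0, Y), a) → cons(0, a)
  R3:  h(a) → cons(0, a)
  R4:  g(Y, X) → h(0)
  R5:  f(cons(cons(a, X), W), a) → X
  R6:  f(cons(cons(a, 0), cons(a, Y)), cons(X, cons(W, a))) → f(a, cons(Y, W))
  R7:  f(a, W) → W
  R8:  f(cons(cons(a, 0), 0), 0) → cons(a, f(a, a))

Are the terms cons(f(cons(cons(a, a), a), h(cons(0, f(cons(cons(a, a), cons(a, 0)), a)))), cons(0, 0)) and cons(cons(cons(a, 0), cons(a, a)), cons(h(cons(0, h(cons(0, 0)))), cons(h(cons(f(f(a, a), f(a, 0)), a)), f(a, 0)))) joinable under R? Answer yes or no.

no — NF(t₁) = cons(a, cons(0, 0)), NF(t₂) = cons(cons(cons(a, 0), cons(a, a)), cons(0, cons(a, 0)))

Reduce t₁ = cons(f(cons(cons(a, a), a), h(cons(0, f(cons(cons(a, a), cons(a, 0)), a)))), cons(0, 0)):
1. cons(f(cons(cons(a, a), a), h(cons(0, f(cons(cons(a, a), cons(a, 0)), a)))), cons(0, 0))  →  cons(f(cons(cons(a, a), a), f(cons(cons(a, a), cons(a, 0)), a)), cons(0, 0))   [R1 at 1.2]
2. cons(f(cons(cons(a, a), a), f(cons(cons(a, a), cons(a, 0)), a)), cons(0, 0))  →  cons(f(cons(cons(a, a), a), a), cons(0, 0))   [R5 at 1.2]
3. cons(f(cons(cons(a, a), a), a), cons(0, 0))  →  cons(a, cons(0, 0))   [R5 at 1]

Reduce t₂ = cons(cons(cons(a, 0), cons(a, a)), cons(h(cons(0, h(cons(0, 0)))), cons(h(cons(f(f(a, a), f(a, 0)), a)), f(a, 0)))):
1. cons(cons(cons(a, 0), cons(a, a)), cons(h(cons(0, h(cons(0, 0)))), cons(h(cons(f(f(a, a), f(a, 0)), a)), f(a, 0))))  →  cons(cons(cons(a, 0), cons(a, a)), cons(h(cons(0, 0)), cons(h(cons(f(f(a, a), f(a, 0)), a)), f(a, 0))))   [R1 at 2.1]
2. cons(cons(cons(a, 0), cons(a, a)), cons(h(cons(0, 0)), cons(h(cons(f(f(a, a), f(a, 0)), a)), f(a, 0))))  →  cons(cons(cons(a, 0), cons(a, a)), cons(0, cons(h(cons(f(f(a, a), f(a, 0)), a)), f(a, 0))))   [R1 at 2.1]
3. cons(cons(cons(a, 0), cons(a, a)), cons(0, cons(h(cons(f(f(a, a), f(a, 0)), a)), f(a, 0))))  →  cons(cons(cons(a, 0), cons(a, a)), cons(0, cons(h(cons(f(a, f(a, 0)), a)), f(a, 0))))   [R7 at 2.2.1.1.1.1]
4. cons(cons(cons(a, 0), cons(a, a)), cons(0, cons(h(cons(f(a, f(a, 0)), a)), f(a, 0))))  →  cons(cons(cons(a, 0), cons(a, a)), cons(0, cons(h(cons(f(a, 0), a)), f(a, 0))))   [R7 at 2.2.1.1.1]
5. cons(cons(cons(a, 0), cons(a, a)), cons(0, cons(h(cons(f(a, 0), a)), f(a, 0))))  →  cons(cons(cons(a, 0), cons(a, a)), cons(0, cons(h(cons(0, a)), f(a, 0))))   [R7 at 2.2.1.1.1]
6. cons(cons(cons(a, 0), cons(a, a)), cons(0, cons(h(cons(0, a)), f(a, 0))))  →  cons(cons(cons(a, 0), cons(a, a)), cons(0, cons(a, f(a, 0))))   [R1 at 2.2.1]
7. cons(cons(cons(a, 0), cons(a, a)), cons(0, cons(a, f(a, 0))))  →  cons(cons(cons(a, 0), cons(a, a)), cons(0, cons(a, 0)))   [R7 at 2.2.2]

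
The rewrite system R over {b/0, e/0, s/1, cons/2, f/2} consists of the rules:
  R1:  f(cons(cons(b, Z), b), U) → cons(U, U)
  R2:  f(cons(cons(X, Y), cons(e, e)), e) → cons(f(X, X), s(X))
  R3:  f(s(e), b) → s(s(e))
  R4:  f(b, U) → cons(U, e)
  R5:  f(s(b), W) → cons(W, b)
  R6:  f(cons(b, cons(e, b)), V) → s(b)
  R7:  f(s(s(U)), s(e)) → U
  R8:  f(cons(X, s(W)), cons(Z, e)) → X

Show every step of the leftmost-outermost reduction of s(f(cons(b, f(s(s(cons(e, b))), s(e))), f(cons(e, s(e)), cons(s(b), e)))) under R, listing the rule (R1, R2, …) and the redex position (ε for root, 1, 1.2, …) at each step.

1. s(f(cons(b, f(s(s(cons(e, b))), s(e))), f(cons(e, s(e)), cons(s(b), e))))  →  s(f(cons(b, cons(e, b)), f(cons(e, s(e)), cons(s(b), e))))   [R7 at 1.1.2]
2. s(f(cons(b, cons(e, b)), f(cons(e, s(e)), cons(s(b), e))))  →  s(s(b))   [R6 at 1]

s(s(b))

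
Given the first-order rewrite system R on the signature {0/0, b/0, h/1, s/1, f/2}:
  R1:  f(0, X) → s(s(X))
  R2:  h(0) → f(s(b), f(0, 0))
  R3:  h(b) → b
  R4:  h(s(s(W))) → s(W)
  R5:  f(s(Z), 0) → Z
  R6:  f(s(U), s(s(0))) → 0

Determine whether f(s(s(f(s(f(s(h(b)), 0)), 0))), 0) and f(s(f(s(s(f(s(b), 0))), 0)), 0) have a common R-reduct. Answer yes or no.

yes — NF(t₁) = s(b), NF(t₂) = s(b)

Reduce t₁ = f(s(s(f(s(f(s(h(b)), 0)), 0))), 0):
1. f(s(s(f(s(f(s(h(b)), 0)), 0))), 0)  →  s(f(s(f(s(h(b)), 0)), 0))   [R5 at ε]
2. s(f(s(f(s(h(b)), 0)), 0))  →  s(f(s(h(b)), 0))   [R5 at 1]
3. s(f(s(h(b)), 0))  →  s(h(b))   [R5 at 1]
4. s(h(b))  →  s(b)   [R3 at 1]

Reduce t₂ = f(s(f(s(s(f(s(b), 0))), 0)), 0):
1. f(s(f(s(s(f(s(b), 0))), 0)), 0)  →  f(s(s(f(s(b), 0))), 0)   [R5 at ε]
2. f(s(s(f(s(b), 0))), 0)  →  s(f(s(b), 0))   [R5 at ε]
3. s(f(s(b), 0))  →  s(b)   [R5 at 1]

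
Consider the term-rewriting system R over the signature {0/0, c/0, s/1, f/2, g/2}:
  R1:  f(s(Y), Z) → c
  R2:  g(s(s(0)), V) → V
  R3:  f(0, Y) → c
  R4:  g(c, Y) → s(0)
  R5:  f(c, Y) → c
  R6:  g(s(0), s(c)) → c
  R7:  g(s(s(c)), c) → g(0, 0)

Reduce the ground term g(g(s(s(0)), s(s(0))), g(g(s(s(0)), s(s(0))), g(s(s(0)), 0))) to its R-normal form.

0

1. g(g(s(s(0)), s(s(0))), g(g(s(s(0)), s(s(0))), g(s(s(0)), 0)))  →  g(s(s(0)), g(g(s(s(0)), s(s(0))), g(s(s(0)), 0)))   [R2 at 1]
2. g(s(s(0)), g(g(s(s(0)), s(s(0))), g(s(s(0)), 0)))  →  g(g(s(s(0)), s(s(0))), g(s(s(0)), 0))   [R2 at ε]
3. g(g(s(s(0)), s(s(0))), g(s(s(0)), 0))  →  g(s(s(0)), g(s(s(0)), 0))   [R2 at 1]
4. g(s(s(0)), g(s(s(0)), 0))  →  g(s(s(0)), 0)   [R2 at ε]
5. g(s(s(0)), 0)  →  0   [R2 at ε]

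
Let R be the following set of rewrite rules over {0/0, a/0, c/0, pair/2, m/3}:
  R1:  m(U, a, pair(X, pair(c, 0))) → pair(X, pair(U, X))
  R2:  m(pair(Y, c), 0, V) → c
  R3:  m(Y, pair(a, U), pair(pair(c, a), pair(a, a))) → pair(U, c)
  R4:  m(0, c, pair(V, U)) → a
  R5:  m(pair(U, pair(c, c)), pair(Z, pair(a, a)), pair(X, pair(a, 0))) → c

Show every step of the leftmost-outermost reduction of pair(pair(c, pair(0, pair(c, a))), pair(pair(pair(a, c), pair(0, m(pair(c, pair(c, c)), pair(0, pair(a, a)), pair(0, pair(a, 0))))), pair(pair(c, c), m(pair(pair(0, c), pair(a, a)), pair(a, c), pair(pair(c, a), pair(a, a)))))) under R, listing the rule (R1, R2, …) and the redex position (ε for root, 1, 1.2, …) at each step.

1. pair(pair(c, pair(0, pair(c, a))), pair(pair(pair(a, c), pair(0, m(pair(c, pair(c, c)), pair(0, pair(a, a)), pair(0, pair(a, 0))))), pair(pair(c, c), m(pair(pair(0, c), pair(a, a)), pair(a, c), pair(pair(c, a), pair(a, a))))))  →  pair(pair(c, pair(0, pair(c, a))), pair(pair(pair(a, c), pair(0, c)), pair(pair(c, c), m(pair(pair(0, c), pair(a, a)), pair(a, c), pair(pair(c, a), pair(a, a))))))   [R5 at 2.1.2.2]
2. pair(pair(c, pair(0, pair(c, a))), pair(pair(pair(a, c), pair(0, c)), pair(pair(c, c), m(pair(pair(0, c), pair(a, a)), pair(a, c), pair(pair(c, a), pair(a, a))))))  →  pair(pair(c, pair(0, pair(c, a))), pair(pair(pair(a, c), pair(0, c)), pair(pair(c, c), pair(c, c))))   [R3 at 2.2.2]

pair(pair(c, pair(0, pair(c, a))), pair(pair(pair(a, c), pair(0, c)), pair(pair(c, c), pair(c, c))))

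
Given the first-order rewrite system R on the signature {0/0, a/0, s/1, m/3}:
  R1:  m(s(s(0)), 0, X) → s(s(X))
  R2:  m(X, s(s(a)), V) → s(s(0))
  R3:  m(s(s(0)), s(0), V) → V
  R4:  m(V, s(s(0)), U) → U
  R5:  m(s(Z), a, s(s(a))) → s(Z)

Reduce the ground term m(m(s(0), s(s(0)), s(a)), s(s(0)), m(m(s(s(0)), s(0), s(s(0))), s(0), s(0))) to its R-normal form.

s(0)

1. m(m(s(0), s(s(0)), s(a)), s(s(0)), m(m(s(s(0)), s(0), s(s(0))), s(0), s(0)))  →  m(m(s(s(0)), s(0), s(s(0))), s(0), s(0))   [R4 at ε]
2. m(m(s(s(0)), s(0), s(s(0))), s(0), s(0))  →  m(s(s(0)), s(0), s(0))   [R3 at 1]
3. m(s(s(0)), s(0), s(0))  →  s(0)   [R3 at ε]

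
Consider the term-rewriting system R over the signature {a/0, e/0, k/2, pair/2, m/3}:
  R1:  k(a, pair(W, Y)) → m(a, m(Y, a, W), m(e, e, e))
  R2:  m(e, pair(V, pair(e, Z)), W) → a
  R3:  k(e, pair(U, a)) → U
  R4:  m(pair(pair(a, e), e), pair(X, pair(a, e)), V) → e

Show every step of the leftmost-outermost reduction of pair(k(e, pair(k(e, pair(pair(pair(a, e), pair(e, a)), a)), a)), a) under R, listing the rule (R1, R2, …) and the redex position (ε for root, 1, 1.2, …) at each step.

pair(pair(pair(a, e), pair(e, a)), a)

1. pair(k(e, pair(k(e, pair(pair(pair(a, e), pair(e, a)), a)), a)), a)  →  pair(k(e, pair(pair(pair(a, e), pair(e, a)), a)), a)   [R3 at 1]
2. pair(k(e, pair(pair(pair(a, e), pair(e, a)), a)), a)  →  pair(pair(pair(a, e), pair(e, a)), a)   [R3 at 1]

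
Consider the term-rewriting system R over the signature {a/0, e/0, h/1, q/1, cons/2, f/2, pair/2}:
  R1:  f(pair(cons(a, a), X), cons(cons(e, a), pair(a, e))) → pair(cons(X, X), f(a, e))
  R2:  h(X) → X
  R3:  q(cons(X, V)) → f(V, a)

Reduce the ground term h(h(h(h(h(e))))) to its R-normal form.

1. h(h(h(h(h(e)))))  →  h(h(h(h(e))))   [R2 at ε]
2. h(h(h(h(e))))  →  h(h(h(e)))   [R2 at ε]
3. h(h(h(e)))  →  h(h(e))   [R2 at ε]
4. h(h(e))  →  h(e)   [R2 at ε]
5. h(e)  →  e   [R2 at ε]

e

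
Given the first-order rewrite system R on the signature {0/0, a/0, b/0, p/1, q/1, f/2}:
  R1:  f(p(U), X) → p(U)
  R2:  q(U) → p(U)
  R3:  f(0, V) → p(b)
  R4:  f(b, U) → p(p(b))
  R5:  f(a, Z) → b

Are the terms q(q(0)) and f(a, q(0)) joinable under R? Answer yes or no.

no — NF(t₁) = p(p(0)), NF(t₂) = b

Reduce t₁ = q(q(0)):
1. q(q(0))  →  p(q(0))   [R2 at ε]
2. p(q(0))  →  p(p(0))   [R2 at 1]

Reduce t₂ = f(a, q(0)):
1. f(a, q(0))  →  b   [R5 at ε]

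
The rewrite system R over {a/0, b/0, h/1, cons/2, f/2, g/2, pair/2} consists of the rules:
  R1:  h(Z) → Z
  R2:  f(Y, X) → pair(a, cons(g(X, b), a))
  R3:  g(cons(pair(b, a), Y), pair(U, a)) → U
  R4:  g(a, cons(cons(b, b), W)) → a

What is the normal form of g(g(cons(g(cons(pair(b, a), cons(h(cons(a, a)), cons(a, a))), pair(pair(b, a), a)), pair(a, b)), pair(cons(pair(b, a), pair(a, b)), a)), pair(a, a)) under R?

1. g(g(cons(g(cons(pair(b, a), cons(h(cons(a, a)), cons(a, a))), pair(pair(b, a), a)), pair(a, b)), pair(cons(pair(b, a), pair(a, b)), a)), pair(a, a))  →  g(g(cons(pair(b, a), pair(a, b)), pair(cons(pair(b, a), pair(a, b)), a)), pair(a, a))   [R3 at 1.1.1]
2. g(g(cons(pair(b, a), pair(a, b)), pair(cons(pair(b, a), pair(a, b)), a)), pair(a, a))  →  g(cons(pair(b, a), pair(a, b)), pair(a, a))   [R3 at 1]
3. g(cons(pair(b, a), pair(a, b)), pair(a, a))  →  a   [R3 at ε]

a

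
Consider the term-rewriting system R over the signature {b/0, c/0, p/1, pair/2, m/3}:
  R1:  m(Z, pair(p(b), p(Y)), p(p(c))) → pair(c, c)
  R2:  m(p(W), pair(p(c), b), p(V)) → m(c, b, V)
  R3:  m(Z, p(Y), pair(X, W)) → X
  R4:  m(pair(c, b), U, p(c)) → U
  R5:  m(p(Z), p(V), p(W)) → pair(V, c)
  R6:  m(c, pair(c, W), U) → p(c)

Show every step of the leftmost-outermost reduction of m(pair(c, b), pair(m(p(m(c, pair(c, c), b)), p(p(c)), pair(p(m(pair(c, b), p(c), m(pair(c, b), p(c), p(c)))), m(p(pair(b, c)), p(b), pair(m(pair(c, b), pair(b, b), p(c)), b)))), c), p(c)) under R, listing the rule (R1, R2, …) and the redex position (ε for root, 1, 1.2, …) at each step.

1. m(pair(c, b), pair(m(p(m(c, pair(c, c), b)), p(p(c)), pair(p(m(pair(c, b), p(c), m(pair(c, b), p(c), p(c)))), m(p(pair(b, c)), p(b), pair(m(pair(c, b), pair(b, b), p(c)), b)))), c), p(c))  →  pair(m(p(m(c, pair(c, c), b)), p(p(c)), pair(p(m(pair(c, b), p(c), m(pair(c, b), p(c), p(c)))), m(p(pair(b, c)), p(b), pair(m(pair(c, b), pair(b, b), p(c)), b)))), c)   [R4 at ε]
2. pair(m(p(m(c, pair(c, c), b)), p(p(c)), pair(p(m(pair(c, b), p(c), m(pair(c, b), p(c), p(c)))), m(p(pair(b, c)), p(b), pair(m(pair(c, b), pair(b, b), p(c)), b)))), c)  →  pair(p(m(pair(c, b), p(c), m(pair(c, b), p(c), p(c)))), c)   [R3 at 1]
3. pair(p(m(pair(c, b), p(c), m(pair(c, b), p(c), p(c)))), c)  →  pair(p(m(pair(c, b), p(c), p(c))), c)   [R4 at 1.1.3]
4. pair(p(m(pair(c, b), p(c), p(c))), c)  →  pair(p(p(c)), c)   [R4 at 1.1]

pair(p(p(c)), c)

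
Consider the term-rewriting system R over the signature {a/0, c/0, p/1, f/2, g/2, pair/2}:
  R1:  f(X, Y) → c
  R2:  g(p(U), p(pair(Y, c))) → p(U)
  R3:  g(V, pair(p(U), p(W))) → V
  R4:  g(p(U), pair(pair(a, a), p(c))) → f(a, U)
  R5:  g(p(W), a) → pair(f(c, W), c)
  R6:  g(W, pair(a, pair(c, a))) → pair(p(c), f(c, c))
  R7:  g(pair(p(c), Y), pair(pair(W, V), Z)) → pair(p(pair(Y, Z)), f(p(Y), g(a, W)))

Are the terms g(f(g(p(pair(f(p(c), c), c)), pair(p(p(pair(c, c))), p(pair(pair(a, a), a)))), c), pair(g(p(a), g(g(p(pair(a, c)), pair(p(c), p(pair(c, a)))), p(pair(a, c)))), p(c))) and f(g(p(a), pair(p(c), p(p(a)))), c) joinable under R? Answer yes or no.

yes — NF(t₁) = c, NF(t₂) = c

Reduce t₁ = g(f(g(p(pair(f(p(c), c), c)), pair(p(p(pair(c, c))), p(pair(pair(a, a), a)))), c), pair(g(p(a), g(g(p(pair(a, c)), pair(p(c), p(pair(c, a)))), p(pair(a, c)))), p(c))):
1. g(f(g(p(pair(f(p(c), c), c)), pair(p(p(pair(c, c))), p(pair(pair(a, a), a)))), c), pair(g(p(a), g(g(p(pair(a, c)), pair(p(c), p(pair(c, a)))), p(pair(a, c)))), p(c)))  →  g(c, pair(g(p(a), g(g(p(pair(a, c)), pair(p(c), p(pair(c, a)))), p(pair(a, c)))), p(c)))   [R1 at 1]
2. g(c, pair(g(p(a), g(g(p(pair(a, c)), pair(p(c), p(pair(c, a)))), p(pair(a, c)))), p(c)))  →  g(c, pair(g(p(a), g(p(pair(a, c)), p(pair(a, c)))), p(c)))   [R3 at 2.1.2.1]
3. g(c, pair(g(p(a), g(p(pair(a, c)), p(pair(a, c)))), p(c)))  →  g(c, pair(g(p(a), p(pair(a, c))), p(c)))   [R2 at 2.1.2]
4. g(c, pair(g(p(a), p(pair(a, c))), p(c)))  →  g(c, pair(p(a), p(c)))   [R2 at 2.1]
5. g(c, pair(p(a), p(c)))  →  c   [R3 at ε]

Reduce t₂ = f(g(p(a), pair(p(c), p(p(a)))), c):
1. f(g(p(a), pair(p(c), p(p(a)))), c)  →  c   [R1 at ε]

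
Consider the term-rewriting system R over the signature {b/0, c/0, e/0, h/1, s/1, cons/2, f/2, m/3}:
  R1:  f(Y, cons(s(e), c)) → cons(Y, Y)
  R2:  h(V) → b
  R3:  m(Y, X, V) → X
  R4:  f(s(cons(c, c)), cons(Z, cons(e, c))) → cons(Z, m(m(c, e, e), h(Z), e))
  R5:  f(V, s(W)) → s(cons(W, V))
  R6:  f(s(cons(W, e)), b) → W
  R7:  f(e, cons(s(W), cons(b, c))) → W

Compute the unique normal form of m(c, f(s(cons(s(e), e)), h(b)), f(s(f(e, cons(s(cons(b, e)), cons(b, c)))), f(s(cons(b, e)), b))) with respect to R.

1. m(c, f(s(cons(s(e), e)), h(b)), f(s(f(e, cons(s(cons(b, e)), cons(b, c)))), f(s(cons(b, e)), b)))  →  f(s(cons(s(e), e)), h(b))   [R3 at ε]
2. f(s(cons(s(e), e)), h(b))  →  f(s(cons(s(e), e)), b)   [R2 at 2]
3. f(s(cons(s(e), e)), b)  →  s(e)   [R6 at ε]

s(e)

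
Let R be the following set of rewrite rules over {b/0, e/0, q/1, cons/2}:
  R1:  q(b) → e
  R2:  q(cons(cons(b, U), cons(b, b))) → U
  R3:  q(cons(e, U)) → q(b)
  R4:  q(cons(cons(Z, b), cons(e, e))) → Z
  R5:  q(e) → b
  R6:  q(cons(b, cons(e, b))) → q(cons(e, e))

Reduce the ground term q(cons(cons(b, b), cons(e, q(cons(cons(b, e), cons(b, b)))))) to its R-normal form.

b

1. q(cons(cons(b, b), cons(e, q(cons(cons(b, e), cons(b, b))))))  →  q(cons(cons(b, b), cons(e, e)))   [R2 at 1.2.2]
2. q(cons(cons(b, b), cons(e, e)))  →  b   [R4 at ε]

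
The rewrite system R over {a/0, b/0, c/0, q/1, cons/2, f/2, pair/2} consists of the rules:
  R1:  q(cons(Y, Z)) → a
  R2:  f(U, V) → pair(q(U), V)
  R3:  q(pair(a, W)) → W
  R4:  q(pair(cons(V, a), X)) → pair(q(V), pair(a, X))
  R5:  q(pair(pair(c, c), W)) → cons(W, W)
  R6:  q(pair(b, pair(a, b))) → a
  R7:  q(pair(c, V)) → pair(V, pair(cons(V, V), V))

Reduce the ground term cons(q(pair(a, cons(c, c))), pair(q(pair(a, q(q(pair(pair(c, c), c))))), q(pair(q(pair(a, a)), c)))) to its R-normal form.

1. cons(q(pair(a, cons(c, c))), pair(q(pair(a, q(q(pair(pair(c, c), c))))), q(pair(q(pair(a, a)), c))))  →  cons(cons(c, c), pair(q(pair(a, q(q(pair(pair(c, c), c))))), q(pair(q(pair(a, a)), c))))   [R3 at 1]
2. cons(cons(c, c), pair(q(pair(a, q(q(pair(pair(c, c), c))))), q(pair(q(pair(a, a)), c))))  →  cons(cons(c, c), pair(q(q(pair(pair(c, c), c))), q(pair(q(pair(a, a)), c))))   [R3 at 2.1]
3. cons(cons(c, c), pair(q(q(pair(pair(c, c), c))), q(pair(q(pair(a, a)), c))))  →  cons(cons(c, c), pair(q(cons(c, c)), q(pair(q(pair(a, a)), c))))   [R5 at 2.1.1]
4. cons(cons(c, c), pair(q(cons(c, c)), q(pair(q(pair(a, a)), c))))  →  cons(cons(c, c), pair(a, q(pair(q(pair(a, a)), c))))   [R1 at 2.1]
5. cons(cons(c, c), pair(a, q(pair(q(pair(a, a)), c))))  →  cons(cons(c, c), pair(a, q(pair(a, c))))   [R3 at 2.2.1.1]
6. cons(cons(c, c), pair(a, q(pair(a, c))))  →  cons(cons(c, c), pair(a, c))   [R3 at 2.2]

cons(cons(c, c), pair(a, c))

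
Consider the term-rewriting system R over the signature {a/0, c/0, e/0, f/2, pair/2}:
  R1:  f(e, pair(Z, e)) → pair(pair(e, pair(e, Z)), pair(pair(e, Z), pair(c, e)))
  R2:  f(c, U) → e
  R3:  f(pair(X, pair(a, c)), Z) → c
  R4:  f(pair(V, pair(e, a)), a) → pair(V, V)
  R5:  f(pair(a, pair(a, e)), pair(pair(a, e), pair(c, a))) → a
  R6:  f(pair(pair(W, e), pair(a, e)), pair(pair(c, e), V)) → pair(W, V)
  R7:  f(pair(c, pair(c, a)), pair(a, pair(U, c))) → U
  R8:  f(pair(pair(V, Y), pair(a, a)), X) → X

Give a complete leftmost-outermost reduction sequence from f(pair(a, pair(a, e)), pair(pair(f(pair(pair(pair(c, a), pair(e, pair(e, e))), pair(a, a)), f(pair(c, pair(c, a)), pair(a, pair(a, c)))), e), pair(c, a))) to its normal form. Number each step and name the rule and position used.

1. f(pair(a, pair(a, e)), pair(pair(f(pair(pair(pair(c, a), pair(e, pair(e, e))), pair(a, a)), f(pair(c, pair(c, a)), pair(a, pair(a, c)))), e), pair(c, a)))  →  f(pair(a, pair(a, e)), pair(pair(f(pair(c, pair(c, a)), pair(a, pair(a, c))), e), pair(c, a)))   [R8 at 2.1.1]
2. f(pair(a, pair(a, e)), pair(pair(f(pair(c, pair(c, a)), pair(a, pair(a, c))), e), pair(c, a)))  →  f(pair(a, pair(a, e)), pair(pair(a, e), pair(c, a)))   [R7 at 2.1.1]
3. f(pair(a, pair(a, e)), pair(pair(a, e), pair(c, a)))  →  a   [R5 at ε]

a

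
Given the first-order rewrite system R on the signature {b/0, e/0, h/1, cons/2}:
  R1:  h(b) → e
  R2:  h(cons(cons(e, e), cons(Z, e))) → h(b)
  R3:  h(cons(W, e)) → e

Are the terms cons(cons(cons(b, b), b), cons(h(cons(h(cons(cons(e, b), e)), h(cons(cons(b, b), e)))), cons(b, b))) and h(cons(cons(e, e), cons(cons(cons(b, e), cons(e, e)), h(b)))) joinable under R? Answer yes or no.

Reduce t₁ = cons(cons(cons(b, b), b), cons(h(cons(h(cons(cons(e, b), e)), h(cons(cons(b, b), e)))), cons(b, b))):
1. cons(cons(cons(b, b), b), cons(h(cons(h(cons(cons(e, b), e)), h(cons(cons(b, b), e)))), cons(b, b)))  →  cons(cons(cons(b, b), b), cons(h(cons(e, h(cons(cons(b, b), e)))), cons(b, b)))   [R3 at 2.1.1.1]
2. cons(cons(cons(b, b), b), cons(h(cons(e, h(cons(cons(b, b), e)))), cons(b, b)))  →  cons(cons(cons(b, b), b), cons(h(cons(e, e)), cons(b, b)))   [R3 at 2.1.1.2]
3. cons(cons(cons(b, b), b), cons(h(cons(e, e)), cons(b, b)))  →  cons(cons(cons(b, b), b), cons(e, cons(b, b)))   [R3 at 2.1]

Reduce t₂ = h(cons(cons(e, e), cons(cons(cons(b, e), cons(e, e)), h(b)))):
1. h(cons(cons(e, e), cons(cons(cons(b, e), cons(e, e)), h(b))))  →  h(cons(cons(e, e), cons(cons(cons(b, e), cons(e, e)), e)))   [R1 at 1.2.2]
2. h(cons(cons(e, e), cons(cons(cons(b, e), cons(e, e)), e)))  →  h(b)   [R2 at ε]
3. h(b)  →  e   [R1 at ε]

no — NF(t₁) = cons(cons(cons(b, b), b), cons(e, cons(b, b))), NF(t₂) = e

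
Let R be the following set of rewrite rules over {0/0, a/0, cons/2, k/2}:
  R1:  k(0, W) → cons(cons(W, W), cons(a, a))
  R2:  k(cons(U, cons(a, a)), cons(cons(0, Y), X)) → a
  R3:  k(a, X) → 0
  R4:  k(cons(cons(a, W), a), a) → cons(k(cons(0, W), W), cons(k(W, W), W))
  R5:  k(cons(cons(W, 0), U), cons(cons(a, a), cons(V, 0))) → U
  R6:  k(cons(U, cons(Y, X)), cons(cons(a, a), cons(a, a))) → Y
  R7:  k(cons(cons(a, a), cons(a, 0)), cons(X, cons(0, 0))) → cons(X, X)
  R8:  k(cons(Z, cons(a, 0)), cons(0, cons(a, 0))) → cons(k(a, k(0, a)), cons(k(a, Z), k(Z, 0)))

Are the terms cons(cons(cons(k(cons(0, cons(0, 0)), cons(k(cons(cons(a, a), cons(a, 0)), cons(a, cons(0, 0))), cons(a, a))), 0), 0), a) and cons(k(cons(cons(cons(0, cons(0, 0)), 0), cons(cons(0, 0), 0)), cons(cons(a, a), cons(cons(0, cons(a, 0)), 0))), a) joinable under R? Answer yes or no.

Reduce t₁ = cons(cons(cons(k(cons(0, cons(0, 0)), cons(k(cons(cons(a, a), cons(a, 0)), cons(a, cons(0, 0))), cons(a, a))), 0), 0), a):
1. cons(cons(cons(k(cons(0, cons(0, 0)), cons(k(cons(cons(a, a), cons(a, 0)), cons(a, cons(0, 0))), cons(a, a))), 0), 0), a)  →  cons(cons(cons(k(cons(0, cons(0, 0)), cons(cons(a, a), cons(a, a))), 0), 0), a)   [R7 at 1.1.1.2.1]
2. cons(cons(cons(k(cons(0, cons(0, 0)), cons(cons(a, a), cons(a, a))), 0), 0), a)  →  cons(cons(cons(0, 0), 0), a)   [R6 at 1.1.1]

Reduce t₂ = cons(k(cons(cons(cons(0, cons(0, 0)), 0), cons(cons(0, 0), 0)), cons(cons(a, a), cons(cons(0, cons(a, 0)), 0))), a):
1. cons(k(cons(cons(cons(0, cons(0, 0)), 0), cons(cons(0, 0), 0)), cons(cons(a, a), cons(cons(0, cons(a, 0)), 0))), a)  →  cons(cons(cons(0, 0), 0), a)   [R5 at 1]

yes — NF(t₁) = cons(cons(cons(0, 0), 0), a), NF(t₂) = cons(cons(cons(0, 0), 0), a)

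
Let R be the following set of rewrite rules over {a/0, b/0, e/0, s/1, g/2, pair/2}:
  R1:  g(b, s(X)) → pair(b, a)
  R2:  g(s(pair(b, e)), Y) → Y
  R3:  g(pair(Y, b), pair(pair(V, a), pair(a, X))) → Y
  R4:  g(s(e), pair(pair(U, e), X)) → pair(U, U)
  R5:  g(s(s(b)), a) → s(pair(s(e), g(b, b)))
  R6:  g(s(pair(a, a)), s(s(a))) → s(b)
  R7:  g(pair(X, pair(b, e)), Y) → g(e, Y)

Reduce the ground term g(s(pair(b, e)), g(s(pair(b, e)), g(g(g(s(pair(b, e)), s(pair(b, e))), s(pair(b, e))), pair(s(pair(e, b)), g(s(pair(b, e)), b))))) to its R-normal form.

pair(s(pair(e, b)), b)

1. g(s(pair(b, e)), g(s(pair(b, e)), g(g(g(s(pair(b, e)), s(pair(b, e))), s(pair(b, e))), pair(s(pair(e, b)), g(s(pair(b, e)), b)))))  →  g(s(pair(b, e)), g(g(g(s(pair(b, e)), s(pair(b, e))), s(pair(b, e))), pair(s(pair(e, b)), g(s(pair(b, e)), b))))   [R2 at ε]
2. g(s(pair(b, e)), g(g(g(s(pair(b, e)), s(pair(b, e))), s(pair(b, e))), pair(s(pair(e, b)), g(s(pair(b, e)), b))))  →  g(g(g(s(pair(b, e)), s(pair(b, e))), s(pair(b, e))), pair(s(pair(e, b)), g(s(pair(b, e)), b)))   [R2 at ε]
3. g(g(g(s(pair(b, e)), s(pair(b, e))), s(pair(b, e))), pair(s(pair(e, b)), g(s(pair(b, e)), b)))  →  g(g(s(pair(b, e)), s(pair(b, e))), pair(s(pair(e, b)), g(s(pair(b, e)), b)))   [R2 at 1.1]
4. g(g(s(pair(b, e)), s(pair(b, e))), pair(s(pair(e, b)), g(s(pair(b, e)), b)))  →  g(s(pair(b, e)), pair(s(pair(e, b)), g(s(pair(b, e)), b)))   [R2 at 1]
5. g(s(pair(b, e)), pair(s(pair(e, b)), g(s(pair(b, e)), b)))  →  pair(s(pair(e, b)), g(s(pair(b, e)), b))   [R2 at ε]
6. pair(s(pair(e, b)), g(s(pair(b, e)), b))  →  pair(s(pair(e, b)), b)   [R2 at 2]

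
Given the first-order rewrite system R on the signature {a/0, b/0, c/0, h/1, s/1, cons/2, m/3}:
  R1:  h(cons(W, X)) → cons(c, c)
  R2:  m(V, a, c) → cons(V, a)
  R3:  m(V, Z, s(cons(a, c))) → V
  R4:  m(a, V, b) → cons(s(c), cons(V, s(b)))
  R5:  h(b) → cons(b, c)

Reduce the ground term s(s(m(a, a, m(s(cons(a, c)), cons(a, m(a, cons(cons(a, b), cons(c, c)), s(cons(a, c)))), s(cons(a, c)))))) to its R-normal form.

s(s(a))

1. s(s(m(a, a, m(s(cons(a, c)), cons(a, m(a, cons(cons(a, b), cons(c, c)), s(cons(a, c)))), s(cons(a, c))))))  →  s(s(m(a, a, s(cons(a, c)))))   [R3 at 1.1.3]
2. s(s(m(a, a, s(cons(a, c)))))  →  s(s(a))   [R3 at 1.1]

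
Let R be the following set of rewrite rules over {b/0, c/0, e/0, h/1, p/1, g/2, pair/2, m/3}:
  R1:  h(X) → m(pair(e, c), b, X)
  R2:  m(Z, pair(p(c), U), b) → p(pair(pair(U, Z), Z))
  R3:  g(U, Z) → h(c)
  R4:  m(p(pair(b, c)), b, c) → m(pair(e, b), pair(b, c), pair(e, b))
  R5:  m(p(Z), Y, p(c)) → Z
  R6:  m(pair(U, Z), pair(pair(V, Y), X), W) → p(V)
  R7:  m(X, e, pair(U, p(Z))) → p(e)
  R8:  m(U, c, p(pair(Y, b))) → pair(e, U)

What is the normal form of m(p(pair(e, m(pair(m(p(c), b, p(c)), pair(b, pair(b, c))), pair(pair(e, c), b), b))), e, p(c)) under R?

1. m(p(pair(e, m(pair(m(p(c), b, p(c)), pair(b, pair(b, c))), pair(pair(e, c), b), b))), e, p(c))  →  pair(e, m(pair(m(p(c), b, p(c)), pair(b, pair(b, c))), pair(pair(e, c), b), b))   [R5 at ε]
2. pair(e, m(pair(m(p(c), b, p(c)), pair(b, pair(b, c))), pair(pair(e, c), b), b))  →  pair(e, p(e))   [R6 at 2]

pair(e, p(e))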